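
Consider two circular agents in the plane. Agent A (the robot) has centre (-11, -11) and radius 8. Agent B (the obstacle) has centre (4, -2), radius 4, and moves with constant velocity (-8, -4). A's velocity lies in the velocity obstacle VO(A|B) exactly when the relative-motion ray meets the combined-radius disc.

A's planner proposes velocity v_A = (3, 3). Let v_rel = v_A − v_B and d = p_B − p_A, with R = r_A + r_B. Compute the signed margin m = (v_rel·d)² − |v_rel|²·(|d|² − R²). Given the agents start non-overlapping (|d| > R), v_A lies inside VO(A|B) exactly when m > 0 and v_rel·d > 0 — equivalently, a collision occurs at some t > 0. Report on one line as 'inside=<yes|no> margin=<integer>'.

d = (15, 9),  |d|² = 306;  R = 8+4 = 12,  c = 306−12² = 162
v_rel = (11, 7),  |v_rel|² = 170;  v_rel·d = (11)·(15) + (7)·(9) = 228
170·t² − 456·t + 162 = 0  ⇒  m = 228² − 170·162 = 24444
m = 24444 > 0,  v_rel·d = 228 > 0  ⇒  inside

inside=yes margin=24444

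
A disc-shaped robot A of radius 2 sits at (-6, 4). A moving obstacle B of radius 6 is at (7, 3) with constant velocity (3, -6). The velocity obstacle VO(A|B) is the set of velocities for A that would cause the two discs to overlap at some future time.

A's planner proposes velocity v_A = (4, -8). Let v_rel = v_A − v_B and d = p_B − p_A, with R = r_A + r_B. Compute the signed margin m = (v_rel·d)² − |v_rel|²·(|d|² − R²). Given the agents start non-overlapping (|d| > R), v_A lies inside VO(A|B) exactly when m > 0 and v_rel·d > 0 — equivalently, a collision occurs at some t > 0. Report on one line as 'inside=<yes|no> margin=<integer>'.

d = (13, -1),  |d|² = 170;  R = 2+6 = 8,  c = 170−8² = 106
v_rel = (1, -2),  |v_rel|² = 5;  v_rel·d = (1)·(13) + (-2)·(-1) = 15
5·t² − 30·t + 106 = 0  ⇒  m = 15² − 5·106 = -305
m = -305 < 0,  v_rel·d = 15 > 0  ⇒  outside

inside=no margin=-305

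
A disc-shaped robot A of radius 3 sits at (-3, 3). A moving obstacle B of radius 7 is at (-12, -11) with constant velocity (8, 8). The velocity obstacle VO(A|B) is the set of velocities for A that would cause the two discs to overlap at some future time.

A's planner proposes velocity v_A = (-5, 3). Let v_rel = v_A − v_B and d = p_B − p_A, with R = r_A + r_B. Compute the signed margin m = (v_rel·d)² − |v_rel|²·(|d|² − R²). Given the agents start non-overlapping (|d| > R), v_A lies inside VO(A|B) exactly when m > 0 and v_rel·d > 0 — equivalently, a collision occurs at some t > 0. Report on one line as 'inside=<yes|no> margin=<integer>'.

d = (-9, -14),  |d|² = 277;  R = 3+7 = 10,  c = 277−10² = 177
v_rel = (-13, -5),  |v_rel|² = 194;  v_rel·d = (-13)·(-9) + (-5)·(-14) = 187
194·t² − 374·t + 177 = 0  ⇒  m = 187² − 194·177 = 631
m = 631 > 0,  v_rel·d = 187 > 0  ⇒  inside

inside=yes margin=631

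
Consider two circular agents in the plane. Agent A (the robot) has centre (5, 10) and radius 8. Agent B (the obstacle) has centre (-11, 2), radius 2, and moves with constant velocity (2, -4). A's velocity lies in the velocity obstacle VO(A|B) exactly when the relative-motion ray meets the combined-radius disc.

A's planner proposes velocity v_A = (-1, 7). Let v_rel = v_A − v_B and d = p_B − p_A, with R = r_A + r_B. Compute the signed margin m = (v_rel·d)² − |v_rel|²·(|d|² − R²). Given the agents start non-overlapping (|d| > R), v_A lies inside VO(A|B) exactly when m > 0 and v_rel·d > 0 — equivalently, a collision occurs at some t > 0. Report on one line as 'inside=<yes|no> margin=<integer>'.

d = (-16, -8),  |d|² = 320;  R = 8+2 = 10,  c = 320−10² = 220
v_rel = (-3, 11),  |v_rel|² = 130;  v_rel·d = (-3)·(-16) + (11)·(-8) = -40
130·t² + 80·t + 220 = 0  ⇒  m = (-40)² − 130·220 = -27000
m = -27000 < 0,  v_rel·d = -40 < 0  ⇒  outside

inside=no margin=-27000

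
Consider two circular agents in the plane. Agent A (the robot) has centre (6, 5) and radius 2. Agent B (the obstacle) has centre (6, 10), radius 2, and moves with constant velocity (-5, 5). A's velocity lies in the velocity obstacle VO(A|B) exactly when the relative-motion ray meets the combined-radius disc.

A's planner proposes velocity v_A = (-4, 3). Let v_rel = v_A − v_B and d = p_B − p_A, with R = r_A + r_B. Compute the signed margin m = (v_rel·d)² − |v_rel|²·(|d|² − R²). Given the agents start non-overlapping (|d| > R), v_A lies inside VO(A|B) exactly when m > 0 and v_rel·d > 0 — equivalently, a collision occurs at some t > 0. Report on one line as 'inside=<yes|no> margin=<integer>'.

d = (0, 5),  |d|² = 25;  R = 2+2 = 4,  c = 25−4² = 9
v_rel = (1, -2),  |v_rel|² = 5;  v_rel·d = (1)·(0) + (-2)·(5) = -10
5·t² + 20·t + 9 = 0  ⇒  m = (-10)² − 5·9 = 55
m = 55 > 0,  v_rel·d = -10 < 0  ⇒  outside

inside=no margin=55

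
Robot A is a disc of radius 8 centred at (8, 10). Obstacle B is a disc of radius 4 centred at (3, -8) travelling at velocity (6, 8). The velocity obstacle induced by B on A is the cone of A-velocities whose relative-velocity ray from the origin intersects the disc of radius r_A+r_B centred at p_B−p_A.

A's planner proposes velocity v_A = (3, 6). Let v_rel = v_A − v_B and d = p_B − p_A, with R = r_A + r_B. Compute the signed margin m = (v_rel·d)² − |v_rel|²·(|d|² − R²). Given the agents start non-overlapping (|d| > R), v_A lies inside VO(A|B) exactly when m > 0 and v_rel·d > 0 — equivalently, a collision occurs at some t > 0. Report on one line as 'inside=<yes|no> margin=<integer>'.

d = (-5, -18),  |d|² = 349;  R = 8+4 = 12,  c = 349−12² = 205
v_rel = (-3, -2),  |v_rel|² = 13;  v_rel·d = (-3)·(-5) + (-2)·(-18) = 51
13·t² − 102·t + 205 = 0  ⇒  m = 51² − 13·205 = -64
m = -64 < 0,  v_rel·d = 51 > 0  ⇒  outside

inside=no margin=-64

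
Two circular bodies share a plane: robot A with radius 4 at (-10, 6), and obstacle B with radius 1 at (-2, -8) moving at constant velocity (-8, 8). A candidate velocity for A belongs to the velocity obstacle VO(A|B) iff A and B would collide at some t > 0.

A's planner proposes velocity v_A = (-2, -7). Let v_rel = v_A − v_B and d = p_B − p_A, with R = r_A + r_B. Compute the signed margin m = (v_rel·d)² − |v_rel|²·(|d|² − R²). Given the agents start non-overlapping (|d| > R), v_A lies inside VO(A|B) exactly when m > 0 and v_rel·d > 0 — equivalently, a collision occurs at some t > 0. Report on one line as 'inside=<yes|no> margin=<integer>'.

d = (8, -14),  |d|² = 260;  R = 4+1 = 5,  c = 260−5² = 235
v_rel = (6, -15),  |v_rel|² = 261;  v_rel·d = (6)·(8) + (-15)·(-14) = 258
261·t² − 516·t + 235 = 0  ⇒  m = 258² − 261·235 = 5229
m = 5229 > 0,  v_rel·d = 258 > 0  ⇒  inside

inside=yes margin=5229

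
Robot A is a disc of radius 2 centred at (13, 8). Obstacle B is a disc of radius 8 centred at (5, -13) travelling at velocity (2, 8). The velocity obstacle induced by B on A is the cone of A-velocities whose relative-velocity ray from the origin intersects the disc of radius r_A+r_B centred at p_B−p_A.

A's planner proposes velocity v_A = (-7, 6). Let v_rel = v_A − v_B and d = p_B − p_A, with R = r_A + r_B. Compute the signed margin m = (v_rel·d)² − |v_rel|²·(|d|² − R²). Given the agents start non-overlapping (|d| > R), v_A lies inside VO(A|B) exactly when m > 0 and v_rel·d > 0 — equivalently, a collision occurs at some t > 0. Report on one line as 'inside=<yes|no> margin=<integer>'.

d = (-8, -21),  |d|² = 505;  R = 2+8 = 10,  c = 505−10² = 405
v_rel = (-9, -2),  |v_rel|² = 85;  v_rel·d = (-9)·(-8) + (-2)·(-21) = 114
85·t² − 228·t + 405 = 0  ⇒  m = 114² − 85·405 = -21429
m = -21429 < 0,  v_rel·d = 114 > 0  ⇒  outside

inside=no margin=-21429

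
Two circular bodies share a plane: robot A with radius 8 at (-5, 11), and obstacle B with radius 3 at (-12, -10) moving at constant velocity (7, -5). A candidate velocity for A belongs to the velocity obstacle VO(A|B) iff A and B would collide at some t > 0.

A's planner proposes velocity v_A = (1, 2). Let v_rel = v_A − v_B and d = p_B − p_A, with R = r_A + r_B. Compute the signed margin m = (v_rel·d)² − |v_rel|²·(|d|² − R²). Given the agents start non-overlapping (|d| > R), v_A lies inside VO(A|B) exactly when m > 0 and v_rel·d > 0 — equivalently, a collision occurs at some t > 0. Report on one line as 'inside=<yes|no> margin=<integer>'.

d = (-7, -21),  |d|² = 490;  R = 8+3 = 11,  c = 490−11² = 369
v_rel = (-6, 7),  |v_rel|² = 85;  v_rel·d = (-6)·(-7) + (7)·(-21) = -105
85·t² + 210·t + 369 = 0  ⇒  m = (-105)² − 85·369 = -20340
m = -20340 < 0,  v_rel·d = -105 < 0  ⇒  outside

inside=no margin=-20340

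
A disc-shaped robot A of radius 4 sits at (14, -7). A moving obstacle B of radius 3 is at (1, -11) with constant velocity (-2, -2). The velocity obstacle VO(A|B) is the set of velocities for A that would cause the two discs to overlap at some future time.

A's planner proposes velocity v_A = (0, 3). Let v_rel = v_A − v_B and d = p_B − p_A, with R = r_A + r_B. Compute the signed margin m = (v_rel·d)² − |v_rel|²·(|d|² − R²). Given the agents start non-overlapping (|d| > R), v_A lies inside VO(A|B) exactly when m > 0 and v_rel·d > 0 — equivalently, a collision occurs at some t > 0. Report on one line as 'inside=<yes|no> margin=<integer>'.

d = (-13, -4),  |d|² = 185;  R = 4+3 = 7,  c = 185−7² = 136
v_rel = (2, 5),  |v_rel|² = 29;  v_rel·d = (2)·(-13) + (5)·(-4) = -46
29·t² + 92·t + 136 = 0  ⇒  m = (-46)² − 29·136 = -1828
m = -1828 < 0,  v_rel·d = -46 < 0  ⇒  outside

inside=no margin=-1828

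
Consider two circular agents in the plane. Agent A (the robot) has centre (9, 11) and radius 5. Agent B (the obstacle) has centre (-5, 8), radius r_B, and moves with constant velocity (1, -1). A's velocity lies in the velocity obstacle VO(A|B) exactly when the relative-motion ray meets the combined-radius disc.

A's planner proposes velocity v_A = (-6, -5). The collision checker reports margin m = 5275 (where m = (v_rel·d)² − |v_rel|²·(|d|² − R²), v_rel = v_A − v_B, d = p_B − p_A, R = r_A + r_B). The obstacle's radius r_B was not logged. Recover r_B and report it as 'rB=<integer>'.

m = 5275
d = (-14, -3);  v_rel = (-7, -4),  |v_rel|² = 65
v_rel×d = (-7)·(-3) − (-4)·(-14) = -35
since m = R²·65 − (-35)²:  R² = (1225 + 5275) / 65 = 100
R = √100 = 10  ⇒  r_B = 10 − 5 = 5

rB=5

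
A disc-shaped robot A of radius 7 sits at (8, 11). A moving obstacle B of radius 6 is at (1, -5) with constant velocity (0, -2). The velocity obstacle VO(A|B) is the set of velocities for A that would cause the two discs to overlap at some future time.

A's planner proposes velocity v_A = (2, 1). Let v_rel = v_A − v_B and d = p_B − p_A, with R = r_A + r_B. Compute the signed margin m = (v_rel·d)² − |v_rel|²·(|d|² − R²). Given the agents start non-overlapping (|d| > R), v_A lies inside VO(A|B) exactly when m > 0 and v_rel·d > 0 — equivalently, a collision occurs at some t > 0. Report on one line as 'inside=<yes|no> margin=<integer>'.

d = (-7, -16),  |d|² = 305;  R = 7+6 = 13,  c = 305−13² = 136
v_rel = (2, 3),  |v_rel|² = 13;  v_rel·d = (2)·(-7) + (3)·(-16) = -62
13·t² + 124·t + 136 = 0  ⇒  m = (-62)² − 13·136 = 2076
m = 2076 > 0,  v_rel·d = -62 < 0  ⇒  outside

inside=no margin=2076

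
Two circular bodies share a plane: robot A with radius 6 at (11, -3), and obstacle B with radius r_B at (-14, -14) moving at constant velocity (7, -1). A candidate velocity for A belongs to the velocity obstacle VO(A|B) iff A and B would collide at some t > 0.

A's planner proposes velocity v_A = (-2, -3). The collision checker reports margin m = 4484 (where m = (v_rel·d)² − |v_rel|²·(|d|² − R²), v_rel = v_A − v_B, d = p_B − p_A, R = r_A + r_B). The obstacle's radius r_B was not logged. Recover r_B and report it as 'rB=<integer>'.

m = 4484
d = (-25, -11);  v_rel = (-9, -2),  |v_rel|² = 85
v_rel×d = (-9)·(-11) − (-2)·(-25) = 49
since m = R²·85 − 49²:  R² = (2401 + 4484) / 85 = 81
R = √81 = 9  ⇒  r_B = 9 − 6 = 3

rB=3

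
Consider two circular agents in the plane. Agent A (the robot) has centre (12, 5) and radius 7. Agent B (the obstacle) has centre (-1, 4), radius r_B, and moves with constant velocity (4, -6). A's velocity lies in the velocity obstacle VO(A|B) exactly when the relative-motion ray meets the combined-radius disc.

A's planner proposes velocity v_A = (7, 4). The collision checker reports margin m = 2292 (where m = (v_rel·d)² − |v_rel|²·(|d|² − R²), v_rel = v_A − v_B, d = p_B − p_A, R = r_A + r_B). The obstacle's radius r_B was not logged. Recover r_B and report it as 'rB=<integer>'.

m = 2292
d = (-13, -1);  v_rel = (3, 10),  |v_rel|² = 109
v_rel×d = (3)·(-1) − (10)·(-13) = 127
since m = R²·109 − 127²:  R² = (16129 + 2292) / 109 = 169
R = √169 = 13  ⇒  r_B = 13 − 7 = 6

rB=6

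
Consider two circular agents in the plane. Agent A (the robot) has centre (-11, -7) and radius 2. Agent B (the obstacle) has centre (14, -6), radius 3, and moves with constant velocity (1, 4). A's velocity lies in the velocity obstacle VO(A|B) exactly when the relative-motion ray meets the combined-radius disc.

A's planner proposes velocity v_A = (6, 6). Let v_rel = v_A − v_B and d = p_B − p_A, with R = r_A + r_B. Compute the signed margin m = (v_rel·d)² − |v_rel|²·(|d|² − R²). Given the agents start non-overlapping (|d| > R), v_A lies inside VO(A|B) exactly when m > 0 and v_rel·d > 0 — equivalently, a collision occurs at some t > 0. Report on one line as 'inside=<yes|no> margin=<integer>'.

d = (25, 1),  |d|² = 626;  R = 2+3 = 5,  c = 626−5² = 601
v_rel = (5, 2),  |v_rel|² = 29;  v_rel·d = (5)·(25) + (2)·(1) = 127
29·t² − 254·t + 601 = 0  ⇒  m = 127² − 29·601 = -1300
m = -1300 < 0,  v_rel·d = 127 > 0  ⇒  outside

inside=no margin=-1300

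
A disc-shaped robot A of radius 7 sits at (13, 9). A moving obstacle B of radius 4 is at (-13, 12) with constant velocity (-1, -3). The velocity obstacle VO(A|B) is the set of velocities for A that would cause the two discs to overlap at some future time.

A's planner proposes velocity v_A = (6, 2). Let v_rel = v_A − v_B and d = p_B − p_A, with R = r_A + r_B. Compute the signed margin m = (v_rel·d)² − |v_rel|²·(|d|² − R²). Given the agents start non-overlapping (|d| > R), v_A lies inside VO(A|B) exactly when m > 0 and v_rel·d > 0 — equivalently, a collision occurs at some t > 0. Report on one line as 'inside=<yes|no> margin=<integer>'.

d = (-26, 3),  |d|² = 685;  R = 7+4 = 11,  c = 685−11² = 564
v_rel = (7, 5),  |v_rel|² = 74;  v_rel·d = (7)·(-26) + (5)·(3) = -167
74·t² + 334·t + 564 = 0  ⇒  m = (-167)² − 74·564 = -13847
m = -13847 < 0,  v_rel·d = -167 < 0  ⇒  outside

inside=no margin=-13847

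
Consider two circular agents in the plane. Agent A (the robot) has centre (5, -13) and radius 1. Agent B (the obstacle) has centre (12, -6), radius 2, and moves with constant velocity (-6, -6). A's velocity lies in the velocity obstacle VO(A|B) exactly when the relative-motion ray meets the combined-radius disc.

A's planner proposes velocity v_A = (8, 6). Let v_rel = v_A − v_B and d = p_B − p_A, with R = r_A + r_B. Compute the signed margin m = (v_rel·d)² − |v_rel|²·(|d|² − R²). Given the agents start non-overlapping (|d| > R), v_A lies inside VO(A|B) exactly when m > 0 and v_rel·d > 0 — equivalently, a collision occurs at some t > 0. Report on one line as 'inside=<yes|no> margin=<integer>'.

d = (7, 7),  |d|² = 98;  R = 1+2 = 3,  c = 98−3² = 89
v_rel = (14, 12),  |v_rel|² = 340;  v_rel·d = (14)·(7) + (12)·(7) = 182
340·t² − 364·t + 89 = 0  ⇒  m = 182² − 340·89 = 2864
m = 2864 > 0,  v_rel·d = 182 > 0  ⇒  inside

inside=yes margin=2864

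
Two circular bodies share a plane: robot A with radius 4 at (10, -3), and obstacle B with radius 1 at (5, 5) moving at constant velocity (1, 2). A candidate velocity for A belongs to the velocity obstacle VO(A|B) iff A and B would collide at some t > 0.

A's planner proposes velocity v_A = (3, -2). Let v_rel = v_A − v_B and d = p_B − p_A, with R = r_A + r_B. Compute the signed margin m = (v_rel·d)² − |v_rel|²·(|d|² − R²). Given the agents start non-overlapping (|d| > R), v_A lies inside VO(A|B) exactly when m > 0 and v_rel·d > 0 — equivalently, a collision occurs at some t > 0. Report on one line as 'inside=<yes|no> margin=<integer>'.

d = (-5, 8),  |d|² = 89;  R = 4+1 = 5,  c = 89−5² = 64
v_rel = (2, -4),  |v_rel|² = 20;  v_rel·d = (2)·(-5) + (-4)·(8) = -42
20·t² + 84·t + 64 = 0  ⇒  m = (-42)² − 20·64 = 484
m = 484 > 0,  v_rel·d = -42 < 0  ⇒  outside

inside=no margin=484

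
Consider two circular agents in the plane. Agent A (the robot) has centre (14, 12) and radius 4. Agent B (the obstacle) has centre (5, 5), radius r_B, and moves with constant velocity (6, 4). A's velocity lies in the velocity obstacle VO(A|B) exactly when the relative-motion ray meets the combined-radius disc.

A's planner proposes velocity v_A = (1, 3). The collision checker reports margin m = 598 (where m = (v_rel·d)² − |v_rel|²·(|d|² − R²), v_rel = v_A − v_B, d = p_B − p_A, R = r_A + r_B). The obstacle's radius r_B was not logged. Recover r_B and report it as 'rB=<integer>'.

m = 598
d = (-9, -7);  v_rel = (-5, -1),  |v_rel|² = 26
v_rel×d = (-5)·(-7) − (-1)·(-9) = 26
since m = R²·26 − 26²:  R² = (676 + 598) / 26 = 49
R = √49 = 7  ⇒  r_B = 7 − 4 = 3

rB=3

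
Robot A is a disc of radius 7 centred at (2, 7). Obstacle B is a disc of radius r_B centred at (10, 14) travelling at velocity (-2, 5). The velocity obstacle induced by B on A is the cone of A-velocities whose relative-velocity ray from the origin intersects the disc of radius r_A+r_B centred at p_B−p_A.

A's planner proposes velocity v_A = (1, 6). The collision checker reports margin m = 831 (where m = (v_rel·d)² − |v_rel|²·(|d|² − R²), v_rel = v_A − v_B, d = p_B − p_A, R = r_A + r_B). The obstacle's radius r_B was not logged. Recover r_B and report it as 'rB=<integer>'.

m = 831
d = (8, 7);  v_rel = (3, 1),  |v_rel|² = 10
v_rel×d = (3)·(7) − (1)·(8) = 13
since m = R²·10 − 13²:  R² = (169 + 831) / 10 = 100
R = √100 = 10  ⇒  r_B = 10 − 7 = 3

rB=3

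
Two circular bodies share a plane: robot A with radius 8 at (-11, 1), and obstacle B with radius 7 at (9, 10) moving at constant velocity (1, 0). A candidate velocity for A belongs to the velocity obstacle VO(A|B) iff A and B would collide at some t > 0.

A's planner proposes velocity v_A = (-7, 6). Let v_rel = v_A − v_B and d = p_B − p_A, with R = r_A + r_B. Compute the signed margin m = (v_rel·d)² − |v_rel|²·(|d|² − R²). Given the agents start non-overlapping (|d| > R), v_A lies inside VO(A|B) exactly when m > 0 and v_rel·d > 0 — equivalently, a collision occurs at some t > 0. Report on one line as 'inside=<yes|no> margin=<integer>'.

d = (20, 9),  |d|² = 481;  R = 8+7 = 15,  c = 481−15² = 256
v_rel = (-8, 6),  |v_rel|² = 100;  v_rel·d = (-8)·(20) + (6)·(9) = -106
100·t² + 212·t + 256 = 0  ⇒  m = (-106)² − 100·256 = -14364
m = -14364 < 0,  v_rel·d = -106 < 0  ⇒  outside

inside=no margin=-14364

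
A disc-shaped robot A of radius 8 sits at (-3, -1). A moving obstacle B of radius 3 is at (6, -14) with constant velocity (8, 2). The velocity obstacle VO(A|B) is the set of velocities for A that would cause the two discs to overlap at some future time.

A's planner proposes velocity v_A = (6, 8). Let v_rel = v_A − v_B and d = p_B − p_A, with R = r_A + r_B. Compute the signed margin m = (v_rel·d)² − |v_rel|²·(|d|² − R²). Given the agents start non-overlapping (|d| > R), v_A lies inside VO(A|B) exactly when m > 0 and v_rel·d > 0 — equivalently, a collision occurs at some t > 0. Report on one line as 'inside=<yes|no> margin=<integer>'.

d = (9, -13),  |d|² = 250;  R = 8+3 = 11,  c = 250−11² = 129
v_rel = (-2, 6),  |v_rel|² = 40;  v_rel·d = (-2)·(9) + (6)·(-13) = -96
40·t² + 192·t + 129 = 0  ⇒  m = (-96)² − 40·129 = 4056
m = 4056 > 0,  v_rel·d = -96 < 0  ⇒  outside

inside=no margin=4056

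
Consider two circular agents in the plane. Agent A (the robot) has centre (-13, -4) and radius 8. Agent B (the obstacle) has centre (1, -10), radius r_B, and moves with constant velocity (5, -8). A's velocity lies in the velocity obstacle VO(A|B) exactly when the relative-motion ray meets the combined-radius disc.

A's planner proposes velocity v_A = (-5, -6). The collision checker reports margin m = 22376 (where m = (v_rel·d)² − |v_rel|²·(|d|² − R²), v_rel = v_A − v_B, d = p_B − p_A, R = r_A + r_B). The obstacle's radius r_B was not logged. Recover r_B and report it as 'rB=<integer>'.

m = 22376
d = (14, -6);  v_rel = (-10, 2),  |v_rel|² = 104
v_rel×d = (-10)·(-6) − (2)·(14) = 32
since m = R²·104 − 32²:  R² = (1024 + 22376) / 104 = 225
R = √225 = 15  ⇒  r_B = 15 − 8 = 7

rB=7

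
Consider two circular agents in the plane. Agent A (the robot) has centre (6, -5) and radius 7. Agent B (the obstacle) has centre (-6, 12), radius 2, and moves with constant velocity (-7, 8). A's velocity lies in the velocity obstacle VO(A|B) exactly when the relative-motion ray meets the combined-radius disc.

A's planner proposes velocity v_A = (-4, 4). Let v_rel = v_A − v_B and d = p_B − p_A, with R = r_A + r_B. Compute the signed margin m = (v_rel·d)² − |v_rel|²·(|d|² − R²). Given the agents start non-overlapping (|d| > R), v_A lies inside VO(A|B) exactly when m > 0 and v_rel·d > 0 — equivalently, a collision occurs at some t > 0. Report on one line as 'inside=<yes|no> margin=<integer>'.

d = (-12, 17),  |d|² = 433;  R = 7+2 = 9,  c = 433−9² = 352
v_rel = (3, -4),  |v_rel|² = 25;  v_rel·d = (3)·(-12) + (-4)·(17) = -104
25·t² + 208·t + 352 = 0  ⇒  m = (-104)² − 25·352 = 2016
m = 2016 > 0,  v_rel·d = -104 < 0  ⇒  outside

inside=no margin=2016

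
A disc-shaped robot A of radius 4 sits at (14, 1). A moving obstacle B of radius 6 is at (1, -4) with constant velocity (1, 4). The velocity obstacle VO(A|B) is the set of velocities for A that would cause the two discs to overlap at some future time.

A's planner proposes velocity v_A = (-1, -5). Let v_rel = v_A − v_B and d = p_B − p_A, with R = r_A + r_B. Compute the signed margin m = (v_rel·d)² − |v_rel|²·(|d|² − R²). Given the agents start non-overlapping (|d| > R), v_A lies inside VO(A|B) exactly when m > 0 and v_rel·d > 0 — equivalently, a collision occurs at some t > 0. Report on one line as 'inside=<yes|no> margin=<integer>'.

d = (-13, -5),  |d|² = 194;  R = 4+6 = 10,  c = 194−10² = 94
v_rel = (-2, -9),  |v_rel|² = 85;  v_rel·d = (-2)·(-13) + (-9)·(-5) = 71
85·t² − 142·t + 94 = 0  ⇒  m = 71² − 85·94 = -2949
m = -2949 < 0,  v_rel·d = 71 > 0  ⇒  outside

inside=no margin=-2949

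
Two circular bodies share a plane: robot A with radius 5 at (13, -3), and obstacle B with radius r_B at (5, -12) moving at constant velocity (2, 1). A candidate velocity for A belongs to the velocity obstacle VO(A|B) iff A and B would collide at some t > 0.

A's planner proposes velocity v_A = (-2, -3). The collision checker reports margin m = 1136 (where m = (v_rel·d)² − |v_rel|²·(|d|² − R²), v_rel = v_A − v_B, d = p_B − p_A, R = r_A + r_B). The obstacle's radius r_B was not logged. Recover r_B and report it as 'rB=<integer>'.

m = 1136
d = (-8, -9);  v_rel = (-4, -4),  |v_rel|² = 32
v_rel×d = (-4)·(-9) − (-4)·(-8) = 4
since m = R²·32 − 4²:  R² = (16 + 1136) / 32 = 36
R = √36 = 6  ⇒  r_B = 6 − 5 = 1

rB=1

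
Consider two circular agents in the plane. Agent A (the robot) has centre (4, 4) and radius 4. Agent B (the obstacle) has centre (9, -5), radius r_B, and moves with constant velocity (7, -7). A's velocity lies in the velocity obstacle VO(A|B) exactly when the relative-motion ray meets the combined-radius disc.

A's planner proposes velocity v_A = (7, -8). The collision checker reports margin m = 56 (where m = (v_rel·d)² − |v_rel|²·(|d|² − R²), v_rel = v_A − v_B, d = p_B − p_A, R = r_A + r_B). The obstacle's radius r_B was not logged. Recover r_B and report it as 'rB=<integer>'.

m = 56
d = (5, -9);  v_rel = (0, -1),  |v_rel|² = 1
v_rel×d = (0)·(-9) − (-1)·(5) = 5
since m = R²·1 − 5²:  R² = (25 + 56) / 1 = 81
R = √81 = 9  ⇒  r_B = 9 − 4 = 5

rB=5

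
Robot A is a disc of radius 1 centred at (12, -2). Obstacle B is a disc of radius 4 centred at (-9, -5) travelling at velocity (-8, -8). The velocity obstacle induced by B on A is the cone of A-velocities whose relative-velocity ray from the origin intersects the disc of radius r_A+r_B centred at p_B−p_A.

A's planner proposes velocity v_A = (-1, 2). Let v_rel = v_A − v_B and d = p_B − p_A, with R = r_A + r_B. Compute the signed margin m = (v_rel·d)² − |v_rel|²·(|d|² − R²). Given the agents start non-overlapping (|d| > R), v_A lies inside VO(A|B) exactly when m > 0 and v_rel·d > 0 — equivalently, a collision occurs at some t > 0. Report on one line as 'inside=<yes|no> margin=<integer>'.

d = (-21, -3),  |d|² = 450;  R = 1+4 = 5,  c = 450−5² = 425
v_rel = (7, 10),  |v_rel|² = 149;  v_rel·d = (7)·(-21) + (10)·(-3) = -177
149·t² + 354·t + 425 = 0  ⇒  m = (-177)² − 149·425 = -31996
m = -31996 < 0,  v_rel·d = -177 < 0  ⇒  outside

inside=no margin=-31996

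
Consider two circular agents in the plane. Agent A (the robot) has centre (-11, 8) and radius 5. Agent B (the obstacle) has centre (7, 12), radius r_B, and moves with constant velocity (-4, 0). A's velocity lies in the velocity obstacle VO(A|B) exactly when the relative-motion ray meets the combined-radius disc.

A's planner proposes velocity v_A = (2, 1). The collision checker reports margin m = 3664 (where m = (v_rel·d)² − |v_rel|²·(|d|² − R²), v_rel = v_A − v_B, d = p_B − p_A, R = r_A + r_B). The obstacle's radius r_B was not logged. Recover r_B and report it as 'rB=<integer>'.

m = 3664
d = (18, 4);  v_rel = (6, 1),  |v_rel|² = 37
v_rel×d = (6)·(4) − (1)·(18) = 6
since m = R²·37 − 6²:  R² = (36 + 3664) / 37 = 100
R = √100 = 10  ⇒  r_B = 10 − 5 = 5

rB=5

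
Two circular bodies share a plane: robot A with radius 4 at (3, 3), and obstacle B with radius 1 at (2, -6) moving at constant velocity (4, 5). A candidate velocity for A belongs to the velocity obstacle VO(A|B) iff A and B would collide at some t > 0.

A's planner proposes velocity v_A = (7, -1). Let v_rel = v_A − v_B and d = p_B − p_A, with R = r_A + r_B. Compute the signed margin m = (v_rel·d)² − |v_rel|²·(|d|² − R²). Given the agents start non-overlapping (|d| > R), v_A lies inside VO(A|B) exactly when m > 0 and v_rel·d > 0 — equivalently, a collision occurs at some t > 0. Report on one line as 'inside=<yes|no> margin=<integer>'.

d = (-1, -9),  |d|² = 82;  R = 4+1 = 5,  c = 82−5² = 57
v_rel = (3, -6),  |v_rel|² = 45;  v_rel·d = (3)·(-1) + (-6)·(-9) = 51
45·t² − 102·t + 57 = 0  ⇒  m = 51² − 45·57 = 36
m = 36 > 0,  v_rel·d = 51 > 0  ⇒  inside

inside=yes margin=36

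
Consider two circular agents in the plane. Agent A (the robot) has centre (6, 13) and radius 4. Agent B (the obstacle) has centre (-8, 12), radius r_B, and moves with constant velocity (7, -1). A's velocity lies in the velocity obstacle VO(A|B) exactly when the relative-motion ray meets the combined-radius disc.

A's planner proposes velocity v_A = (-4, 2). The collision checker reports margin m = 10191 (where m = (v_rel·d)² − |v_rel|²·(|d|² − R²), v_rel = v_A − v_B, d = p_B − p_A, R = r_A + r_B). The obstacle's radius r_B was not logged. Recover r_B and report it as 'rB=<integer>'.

m = 10191
d = (-14, -1);  v_rel = (-11, 3),  |v_rel|² = 130
v_rel×d = (-11)·(-1) − (3)·(-14) = 53
since m = R²·130 − 53²:  R² = (2809 + 10191) / 130 = 100
R = √100 = 10  ⇒  r_B = 10 − 4 = 6

rB=6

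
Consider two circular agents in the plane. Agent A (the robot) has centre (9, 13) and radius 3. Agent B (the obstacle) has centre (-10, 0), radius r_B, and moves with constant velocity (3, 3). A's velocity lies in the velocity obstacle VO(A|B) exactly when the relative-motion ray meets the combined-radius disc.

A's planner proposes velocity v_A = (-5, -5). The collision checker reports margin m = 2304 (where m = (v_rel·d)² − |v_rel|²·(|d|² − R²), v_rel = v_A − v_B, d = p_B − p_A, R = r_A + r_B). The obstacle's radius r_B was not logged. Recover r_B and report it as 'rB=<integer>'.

m = 2304
d = (-19, -13);  v_rel = (-8, -8),  |v_rel|² = 128
v_rel×d = (-8)·(-13) − (-8)·(-19) = -48
since m = R²·128 − (-48)²:  R² = (2304 + 2304) / 128 = 36
R = √36 = 6  ⇒  r_B = 6 − 3 = 3

rB=3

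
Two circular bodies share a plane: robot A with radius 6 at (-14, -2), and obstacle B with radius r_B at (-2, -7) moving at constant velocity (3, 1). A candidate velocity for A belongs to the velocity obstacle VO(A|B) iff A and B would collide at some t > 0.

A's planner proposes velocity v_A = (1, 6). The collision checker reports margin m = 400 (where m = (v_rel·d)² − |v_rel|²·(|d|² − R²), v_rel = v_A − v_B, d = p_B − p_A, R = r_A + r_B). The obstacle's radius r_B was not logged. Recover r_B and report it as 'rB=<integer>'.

m = 400
d = (12, -5);  v_rel = (-2, 5),  |v_rel|² = 29
v_rel×d = (-2)·(-5) − (5)·(12) = -50
since m = R²·29 − (-50)²:  R² = (2500 + 400) / 29 = 100
R = √100 = 10  ⇒  r_B = 10 − 6 = 4

rB=4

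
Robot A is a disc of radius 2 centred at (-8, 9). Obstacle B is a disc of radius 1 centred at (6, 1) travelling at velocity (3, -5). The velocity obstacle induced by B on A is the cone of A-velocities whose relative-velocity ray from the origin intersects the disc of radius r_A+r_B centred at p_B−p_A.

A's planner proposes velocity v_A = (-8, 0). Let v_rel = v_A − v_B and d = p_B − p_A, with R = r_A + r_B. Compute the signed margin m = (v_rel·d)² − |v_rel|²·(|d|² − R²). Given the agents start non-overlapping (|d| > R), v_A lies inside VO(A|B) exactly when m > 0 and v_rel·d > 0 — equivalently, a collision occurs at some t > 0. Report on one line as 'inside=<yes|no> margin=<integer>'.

d = (14, -8),  |d|² = 260;  R = 2+1 = 3,  c = 260−3² = 251
v_rel = (-11, 5),  |v_rel|² = 146;  v_rel·d = (-11)·(14) + (5)·(-8) = -194
146·t² + 388·t + 251 = 0  ⇒  m = (-194)² − 146·251 = 990
m = 990 > 0,  v_rel·d = -194 < 0  ⇒  outside

inside=no margin=990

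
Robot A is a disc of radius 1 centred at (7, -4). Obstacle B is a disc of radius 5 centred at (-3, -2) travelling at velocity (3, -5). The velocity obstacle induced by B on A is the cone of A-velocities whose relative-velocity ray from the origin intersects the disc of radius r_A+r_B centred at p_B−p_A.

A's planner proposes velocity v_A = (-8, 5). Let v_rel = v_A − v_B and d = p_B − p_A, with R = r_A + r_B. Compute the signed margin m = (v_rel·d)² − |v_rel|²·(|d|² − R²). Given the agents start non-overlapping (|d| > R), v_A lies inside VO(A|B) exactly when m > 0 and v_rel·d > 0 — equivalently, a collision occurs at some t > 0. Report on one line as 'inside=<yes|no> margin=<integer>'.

d = (-10, 2),  |d|² = 104;  R = 1+5 = 6,  c = 104−6² = 68
v_rel = (-11, 10),  |v_rel|² = 221;  v_rel·d = (-11)·(-10) + (10)·(2) = 130
221·t² − 260·t + 68 = 0  ⇒  m = 130² − 221·68 = 1872
m = 1872 > 0,  v_rel·d = 130 > 0  ⇒  inside

inside=yes margin=1872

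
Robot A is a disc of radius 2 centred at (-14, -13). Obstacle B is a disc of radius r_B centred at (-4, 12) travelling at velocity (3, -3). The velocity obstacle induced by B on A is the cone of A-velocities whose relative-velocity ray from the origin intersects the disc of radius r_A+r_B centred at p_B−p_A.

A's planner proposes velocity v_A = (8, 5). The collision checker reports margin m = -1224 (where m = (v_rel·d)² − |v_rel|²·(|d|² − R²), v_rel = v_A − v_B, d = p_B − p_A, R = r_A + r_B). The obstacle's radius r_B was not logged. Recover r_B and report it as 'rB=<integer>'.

m = -1224
d = (10, 25);  v_rel = (5, 8),  |v_rel|² = 89
v_rel×d = (5)·(25) − (8)·(10) = 45
since m = R²·89 − 45²:  R² = (2025 + -1224) / 89 = 9
R = √9 = 3  ⇒  r_B = 3 − 2 = 1

rB=1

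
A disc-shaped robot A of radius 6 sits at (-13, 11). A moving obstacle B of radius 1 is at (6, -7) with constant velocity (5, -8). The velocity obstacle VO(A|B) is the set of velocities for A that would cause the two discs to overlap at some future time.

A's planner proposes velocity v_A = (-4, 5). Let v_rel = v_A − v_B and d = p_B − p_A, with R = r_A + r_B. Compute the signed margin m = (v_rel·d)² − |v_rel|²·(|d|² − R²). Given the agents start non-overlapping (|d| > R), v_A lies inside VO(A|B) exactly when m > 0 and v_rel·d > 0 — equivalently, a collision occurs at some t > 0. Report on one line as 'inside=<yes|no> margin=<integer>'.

d = (19, -18),  |d|² = 685;  R = 6+1 = 7,  c = 685−7² = 636
v_rel = (-9, 13),  |v_rel|² = 250;  v_rel·d = (-9)·(19) + (13)·(-18) = -405
250·t² + 810·t + 636 = 0  ⇒  m = (-405)² − 250·636 = 5025
m = 5025 > 0,  v_rel·d = -405 < 0  ⇒  outside

inside=no margin=5025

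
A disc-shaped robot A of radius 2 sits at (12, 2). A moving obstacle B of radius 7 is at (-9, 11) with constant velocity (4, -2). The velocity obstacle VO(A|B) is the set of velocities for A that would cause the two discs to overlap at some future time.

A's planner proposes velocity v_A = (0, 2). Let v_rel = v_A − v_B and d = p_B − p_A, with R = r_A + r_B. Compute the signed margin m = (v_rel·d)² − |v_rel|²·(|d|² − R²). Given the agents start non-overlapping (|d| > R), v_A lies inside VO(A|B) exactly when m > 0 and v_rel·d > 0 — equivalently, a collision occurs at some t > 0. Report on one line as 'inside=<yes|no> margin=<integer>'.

d = (-21, 9),  |d|² = 522;  R = 2+7 = 9,  c = 522−9² = 441
v_rel = (-4, 4),  |v_rel|² = 32;  v_rel·d = (-4)·(-21) + (4)·(9) = 120
32·t² − 240·t + 441 = 0  ⇒  m = 120² − 32·441 = 288
m = 288 > 0,  v_rel·d = 120 > 0  ⇒  inside

inside=yes margin=288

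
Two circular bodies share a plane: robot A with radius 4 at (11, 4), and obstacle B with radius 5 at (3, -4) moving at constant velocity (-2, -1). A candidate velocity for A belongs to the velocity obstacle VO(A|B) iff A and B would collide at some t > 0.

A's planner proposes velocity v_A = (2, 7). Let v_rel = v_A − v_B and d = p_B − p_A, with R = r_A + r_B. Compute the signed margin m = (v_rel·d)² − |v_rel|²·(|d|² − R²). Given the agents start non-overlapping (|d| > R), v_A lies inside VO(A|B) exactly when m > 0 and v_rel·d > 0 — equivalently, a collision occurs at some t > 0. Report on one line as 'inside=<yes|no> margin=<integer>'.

d = (-8, -8),  |d|² = 128;  R = 4+5 = 9,  c = 128−9² = 47
v_rel = (4, 8),  |v_rel|² = 80;  v_rel·d = (4)·(-8) + (8)·(-8) = -96
80·t² + 192·t + 47 = 0  ⇒  m = (-96)² − 80·47 = 5456
m = 5456 > 0,  v_rel·d = -96 < 0  ⇒  outside

inside=no margin=5456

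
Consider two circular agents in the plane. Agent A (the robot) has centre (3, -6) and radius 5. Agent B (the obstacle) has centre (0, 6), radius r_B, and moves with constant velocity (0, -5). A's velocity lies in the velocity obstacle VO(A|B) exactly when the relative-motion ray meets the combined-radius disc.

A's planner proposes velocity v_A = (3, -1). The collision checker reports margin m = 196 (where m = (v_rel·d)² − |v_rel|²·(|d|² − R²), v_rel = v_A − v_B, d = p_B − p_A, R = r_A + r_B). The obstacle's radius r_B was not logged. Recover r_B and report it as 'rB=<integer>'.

m = 196
d = (-3, 12);  v_rel = (3, 4),  |v_rel|² = 25
v_rel×d = (3)·(12) − (4)·(-3) = 48
since m = R²·25 − 48²:  R² = (2304 + 196) / 25 = 100
R = √100 = 10  ⇒  r_B = 10 − 5 = 5

rB=5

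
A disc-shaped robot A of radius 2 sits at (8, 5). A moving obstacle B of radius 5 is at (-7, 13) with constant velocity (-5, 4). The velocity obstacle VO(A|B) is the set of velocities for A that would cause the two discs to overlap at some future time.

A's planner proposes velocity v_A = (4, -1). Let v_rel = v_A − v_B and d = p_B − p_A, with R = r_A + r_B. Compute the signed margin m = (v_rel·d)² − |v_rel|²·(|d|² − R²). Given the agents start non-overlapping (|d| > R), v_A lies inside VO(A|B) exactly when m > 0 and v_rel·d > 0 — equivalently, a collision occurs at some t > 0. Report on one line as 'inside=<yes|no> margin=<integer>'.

d = (-15, 8),  |d|² = 289;  R = 2+5 = 7,  c = 289−7² = 240
v_rel = (9, -5),  |v_rel|² = 106;  v_rel·d = (9)·(-15) + (-5)·(8) = -175
106·t² + 350·t + 240 = 0  ⇒  m = (-175)² − 106·240 = 5185
m = 5185 > 0,  v_rel·d = -175 < 0  ⇒  outside

inside=no margin=5185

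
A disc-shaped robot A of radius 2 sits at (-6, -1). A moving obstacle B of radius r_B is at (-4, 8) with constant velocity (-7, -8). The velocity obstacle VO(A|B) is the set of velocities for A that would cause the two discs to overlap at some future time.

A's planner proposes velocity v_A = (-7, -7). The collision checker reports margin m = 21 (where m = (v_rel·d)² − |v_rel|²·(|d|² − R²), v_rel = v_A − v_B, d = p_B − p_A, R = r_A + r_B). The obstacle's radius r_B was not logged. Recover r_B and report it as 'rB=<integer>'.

m = 21
d = (2, 9);  v_rel = (0, 1),  |v_rel|² = 1
v_rel×d = (0)·(9) − (1)·(2) = -2
since m = R²·1 − (-2)²:  R² = (4 + 21) / 1 = 25
R = √25 = 5  ⇒  r_B = 5 − 2 = 3

rB=3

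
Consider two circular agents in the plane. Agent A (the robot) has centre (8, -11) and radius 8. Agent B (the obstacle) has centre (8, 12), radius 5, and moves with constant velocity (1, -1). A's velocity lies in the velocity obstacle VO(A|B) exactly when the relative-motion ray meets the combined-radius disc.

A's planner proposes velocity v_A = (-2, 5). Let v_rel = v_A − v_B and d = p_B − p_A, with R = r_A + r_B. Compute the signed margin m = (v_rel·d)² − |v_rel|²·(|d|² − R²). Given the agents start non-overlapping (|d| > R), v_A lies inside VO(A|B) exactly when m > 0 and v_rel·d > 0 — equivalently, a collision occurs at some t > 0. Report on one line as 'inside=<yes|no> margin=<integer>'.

d = (0, 23),  |d|² = 529;  R = 8+5 = 13,  c = 529−13² = 360
v_rel = (-3, 6),  |v_rel|² = 45;  v_rel·d = (-3)·(0) + (6)·(23) = 138
45·t² − 276·t + 360 = 0  ⇒  m = 138² − 45·360 = 2844
m = 2844 > 0,  v_rel·d = 138 > 0  ⇒  inside

inside=yes margin=2844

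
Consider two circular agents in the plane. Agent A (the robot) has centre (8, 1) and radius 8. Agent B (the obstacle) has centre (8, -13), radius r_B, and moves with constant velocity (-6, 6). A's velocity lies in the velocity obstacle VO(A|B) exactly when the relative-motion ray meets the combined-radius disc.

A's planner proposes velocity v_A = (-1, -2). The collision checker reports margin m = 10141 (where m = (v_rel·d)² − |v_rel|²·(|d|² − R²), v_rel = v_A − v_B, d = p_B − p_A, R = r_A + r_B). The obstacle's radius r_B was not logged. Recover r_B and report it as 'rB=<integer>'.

m = 10141
d = (0, -14);  v_rel = (5, -8),  |v_rel|² = 89
v_rel×d = (5)·(-14) − (-8)·(0) = -70
since m = R²·89 − (-70)²:  R² = (4900 + 10141) / 89 = 169
R = √169 = 13  ⇒  r_B = 13 − 8 = 5

rB=5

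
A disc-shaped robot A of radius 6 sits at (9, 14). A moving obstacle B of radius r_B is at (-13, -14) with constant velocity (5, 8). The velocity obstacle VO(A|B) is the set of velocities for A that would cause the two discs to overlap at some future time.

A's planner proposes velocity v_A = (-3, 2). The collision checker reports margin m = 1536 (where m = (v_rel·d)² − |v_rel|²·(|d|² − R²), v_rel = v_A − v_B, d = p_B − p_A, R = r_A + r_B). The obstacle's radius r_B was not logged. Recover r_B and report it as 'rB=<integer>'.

m = 1536
d = (-22, -28);  v_rel = (-8, -6),  |v_rel|² = 100
v_rel×d = (-8)·(-28) − (-6)·(-22) = 92
since m = R²·100 − 92²:  R² = (8464 + 1536) / 100 = 100
R = √100 = 10  ⇒  r_B = 10 − 6 = 4

rB=4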